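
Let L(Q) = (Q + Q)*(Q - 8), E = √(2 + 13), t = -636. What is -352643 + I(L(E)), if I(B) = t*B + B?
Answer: -371693 + 10160*√15 ≈ -3.3234e+5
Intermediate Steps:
E = √15 ≈ 3.8730
L(Q) = 2*Q*(-8 + Q) (L(Q) = (2*Q)*(-8 + Q) = 2*Q*(-8 + Q))
I(B) = -635*B (I(B) = -636*B + B = -635*B)
-352643 + I(L(E)) = -352643 - 1270*√15*(-8 + √15)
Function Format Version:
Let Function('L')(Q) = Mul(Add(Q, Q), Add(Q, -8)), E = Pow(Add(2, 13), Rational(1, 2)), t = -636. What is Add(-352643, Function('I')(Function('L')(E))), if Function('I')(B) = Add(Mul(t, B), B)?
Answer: Add(-371693, Mul(10160, Pow(15, Rational(1, 2)))) ≈ -3.3234e+5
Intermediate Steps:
E = Pow(15, Rational(1, 2)) ≈ 3.8730
Function('L')(Q) = Mul(2, Q, Add(-8, Q)) (Function('L')(Q) = Mul(Mul(2, Q), Add(-8, Q)) = Mul(2, Q, Add(-8, Q)))
Function('I')(B) = Mul(-635, B) (Function('I')(B) = Add(Mul(-636, B), B) = Mul(-635, B))
Add(-352643, Function('I')(Function('L')(E))) = Add(-352643, Mul(-635, Mul(2, Pow(15, Rational(1, 2)), Add(-8, Pow(15, Rational(1, 2)))))) = Add(-352643, Mul(-1270, Pow(15, Rational(1, 2)), Add(-8, Pow(15, Rational(1, 2)))))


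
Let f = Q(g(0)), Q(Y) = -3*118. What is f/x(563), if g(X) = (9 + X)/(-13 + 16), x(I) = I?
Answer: -354/563 ≈ -0.62877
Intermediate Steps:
g(X) = 3 + X/3 (g(X) = (9 + X)/3 = (9 + X)*(1/3) = 3 + X/3)
Q(Y) = -354
f = -354
f/x(563) = -354/563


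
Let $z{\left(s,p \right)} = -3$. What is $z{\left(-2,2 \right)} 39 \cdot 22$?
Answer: $-2574$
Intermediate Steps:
$z{\left(-2,2 \right)} 39 \cdot 22 = \left(-3\right) 39 \cdot 22 = \left(-117\right) 22 = -2574$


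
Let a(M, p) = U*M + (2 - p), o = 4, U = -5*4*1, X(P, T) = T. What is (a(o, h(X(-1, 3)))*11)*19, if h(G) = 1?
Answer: -16511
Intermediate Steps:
U = -20 (U = -20*1 = -20)
a(M, p) = 2 - p - 20*M (a(M, p) = -20*M + (2 - p) = 2 - p - 20*M)
(a(o, h(X(-1, 3)))*11)*19 = ((2 - 1*1 - 20*4)*11)*19 = ((2 - 1 - 80)*11)*19 = -79*11*19 = -869*19 = -16511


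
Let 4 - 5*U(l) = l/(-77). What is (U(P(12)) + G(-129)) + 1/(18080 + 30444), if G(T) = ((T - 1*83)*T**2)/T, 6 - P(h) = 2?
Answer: 10427007457/381260 ≈ 27349.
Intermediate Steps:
P(h) = 4 (P(h) = 6 - 1*2 = 6 - 2 = 4)
U(l) = 4/5 + l/385 (U(l) = 4/5 - l/(5*(-77)) = 4/5 - l*(-1)/(5*77) = 4/5 - (-1)*l/385 = 4/5 + l/385)
G(T) = T*(-83 + T) (G(T) = ((T - 83)*T**2)/T = ((-83 + T)*T**2)/T = (T**2*(-83 + T))/T = T*(-83 + T))
(U(P(12)) + G(-129)) + 1/(18080 + 30444) = ((4/5 + (1/385)*4) - 129*(-83 - 129)) + 1/(18080 + 30444) = ((4/5 + 4/385) - 129*(-212)) + 1/48524 = (312/385 + 27348) + 1/48524 = 10529292/385 + 1/48524 = 10427007457/381260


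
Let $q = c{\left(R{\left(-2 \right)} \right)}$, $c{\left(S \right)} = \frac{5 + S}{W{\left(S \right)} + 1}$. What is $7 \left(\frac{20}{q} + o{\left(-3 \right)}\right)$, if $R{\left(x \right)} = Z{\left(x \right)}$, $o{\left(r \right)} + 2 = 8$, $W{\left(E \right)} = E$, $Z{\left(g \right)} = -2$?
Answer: $- \frac{14}{3} \approx -4.6667$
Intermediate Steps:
$o{\left(r \right)} = 6$ ($o{\left(r \right)} = -2 + 8 = 6$)
$R{\left(x \right)} = -2$
$c{\left(S \right)} = \frac{5 + S}{1 + S}$ ($c{\left(S \right)} = \frac{5 + S}{S + 1} = \frac{5 + S}{1 + S}$)
$q = -3$ ($q = \frac{5 - 2}{1 - 2} = \frac{1}{-1} \cdot 3 = \left(-1\right) 3 = -3$)
$7 \left(\frac{20}{q} + o{\left(-3 \right)}\right) = 7 \left(\frac{20}{-3} + 6\right) = 7 \left(20 \left(- \frac{1}{3}\right) + 6\right) = 7 \left(- \frac{20}{3} + 6\right) = 7 \left(- \frac{2}{3}\right) = - \frac{14}{3}$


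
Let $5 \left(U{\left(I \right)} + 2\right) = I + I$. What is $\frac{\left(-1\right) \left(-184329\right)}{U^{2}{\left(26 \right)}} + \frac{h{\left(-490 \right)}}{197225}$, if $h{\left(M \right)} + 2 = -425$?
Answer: $\frac{294414131}{112700} \approx 2612.4$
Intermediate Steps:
$U{\left(I \right)} = -2 + \frac{2 I}{5}$ ($U{\left(I \right)} = -2 + \frac{I + I}{5} = -2 + \frac{2 I}{5}$)
$h{\left(M \right)} = -427$ ($h{\left(M \right)} = -2 - 425 = -427$)
$\frac{\left(-1\right) \left(-184329\right)}{U^{2}{\left(26 \right)}} + \frac{h{\left(-490 \right)}}{197225} = \frac{\left(-1\right) \left(-184329\right)}{\left(-2 + \frac{2}{5} \cdot 26\right)^{2}} - \frac{427}{197225} = \frac{184329}{\left(-2 + \frac{52}{5}\right)^{2}} - \frac{61}{28175} = \frac{184329}{\left(\frac{42}{5}\right)^{2}} - \frac{61}{28175} = \frac{184329}{\frac{1764}{25}} - \frac{61}{28175} = 184329 \cdot \frac{25}{1764} - \frac{61}{28175} = \frac{512025}{196} - \frac{61}{28175} = \frac{294414131}{112700}$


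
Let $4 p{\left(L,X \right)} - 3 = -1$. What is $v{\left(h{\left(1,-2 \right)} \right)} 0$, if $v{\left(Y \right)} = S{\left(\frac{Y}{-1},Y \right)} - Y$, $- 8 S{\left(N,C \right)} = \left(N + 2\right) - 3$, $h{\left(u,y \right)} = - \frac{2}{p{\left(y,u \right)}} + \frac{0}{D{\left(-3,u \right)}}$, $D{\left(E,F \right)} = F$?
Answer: $0$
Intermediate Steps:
$p{\left(L,X \right)} = \frac{1}{2}$ ($p{\left(L,X \right)} = \frac{3}{4} + \frac{1}{4} \left(-1\right) = \frac{3}{4} - \frac{1}{4} = \frac{1}{2}$)
$h{\left(u,y \right)} = -4$ ($h{\left(u,y \right)} = - 2 \frac{1}{\frac{1}{2}} + \frac{0}{u} = \left(-2\right) 2 + 0 = -4 + 0 = -4$)
$S{\left(N,C \right)} = \frac{1}{8} - \frac{N}{8}$ ($S{\left(N,C \right)} = - \frac{\left(N + 2\right) - 3}{8} = - \frac{\left(2 + N\right) - 3}{8} = - \frac{-1 + N}{8} = \frac{1}{8} - \frac{N}{8}$)
$v{\left(Y \right)} = \frac{1}{8} - \frac{7 Y}{8}$ ($v{\left(Y \right)} = \left(\frac{1}{8} - \frac{Y \frac{1}{-1}}{8}\right) - Y = \left(\frac{1}{8} - \frac{Y \left(-1\right)}{8}\right) - Y = \left(\frac{1}{8} - \frac{\left(-1\right) Y}{8}\right) - Y = \left(\frac{1}{8} + \frac{Y}{8}\right) - Y = \frac{1}{8} - \frac{7 Y}{8}$)
$v{\left(h{\left(1,-2 \right)} \right)} 0 = \left(\frac{1}{8} - - \frac{7}{2}\right) 0 = \left(\frac{1}{8} + \frac{7}{2}\right) 0 = \frac{29}{8} \cdot 0 = 0$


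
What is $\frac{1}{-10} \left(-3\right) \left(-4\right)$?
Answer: $- \frac{6}{5} \approx -1.2$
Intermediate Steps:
$\frac{1}{-10} \left(-3\right) \left(-4\right) = \left(- \frac{1}{10}\right) \left(-3\right) \left(-4\right) = \frac{3}{10} \left(-4\right) = - \frac{6}{5}$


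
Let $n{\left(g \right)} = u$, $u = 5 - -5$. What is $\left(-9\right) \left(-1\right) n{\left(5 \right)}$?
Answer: $90$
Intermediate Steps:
$u = 10$ ($u = 5 + 5 = 10$)
$n{\left(g \right)} = 10$
$\left(-9\right) \left(-1\right) n{\left(5 \right)} = \left(-9\right) \left(-1\right) 10 = 9 \cdot 10 = 90$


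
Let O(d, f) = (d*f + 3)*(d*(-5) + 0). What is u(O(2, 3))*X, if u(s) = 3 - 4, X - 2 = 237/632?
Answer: -19/8 ≈ -2.3750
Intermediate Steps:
O(d, f) = -5*d*(3 + d*f) (O(d, f) = (3 + d*f)*(-5*d + 0) = (3 + d*f)*(-5*d) = -5*d*(3 + d*f))
X = 19/8 (X = 2 + 237/632 = 2 + 237*(1/632) = 2 + 3/8 = 19/8 ≈ 2.3750)
u(s) = -1
u(O(2, 3))*X = -1*19/8 = -19/8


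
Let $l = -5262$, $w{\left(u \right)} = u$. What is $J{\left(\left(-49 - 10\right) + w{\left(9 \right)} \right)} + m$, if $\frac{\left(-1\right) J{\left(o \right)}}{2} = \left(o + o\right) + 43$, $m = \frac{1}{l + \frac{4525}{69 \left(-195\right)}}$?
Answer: $\frac{1614345267}{14160947} \approx 114.0$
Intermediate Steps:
$m = - \frac{2691}{14160947}$ ($m = \frac{1}{-5262 + \frac{4525}{69 \left(-195\right)}} = \frac{1}{-5262 + \frac{4525}{-13455}} = \frac{1}{-5262 + 4525 \left(- \frac{1}{13455}\right)} = \frac{1}{-5262 - \frac{905}{2691}} = \frac{1}{- \frac{14160947}{2691}} = - \frac{2691}{14160947} \approx -0.00019003$)
$J{\left(o \right)} = -86 - 4 o$ ($J{\left(o \right)} = - 2 \left(\left(o + o\right) + 43\right) = - 2 \left(2 o + 43\right) = - 2 \left(43 + 2 o\right) = -86 - 4 o$)
$J{\left(\left(-49 - 10\right) + w{\left(9 \right)} \right)} + m = \left(-86 - 4 \left(\left(-49 - 10\right) + 9\right)\right) - \frac{2691}{14160947} = \left(-86 - 4 \left(-59 + 9\right)\right) - \frac{2691}{14160947} = \left(-86 - -200\right) - \frac{2691}{14160947} = \left(-86 + 200\right) - \frac{2691}{14160947} = 114 - \frac{2691}{14160947} = \frac{1614345267}{14160947}$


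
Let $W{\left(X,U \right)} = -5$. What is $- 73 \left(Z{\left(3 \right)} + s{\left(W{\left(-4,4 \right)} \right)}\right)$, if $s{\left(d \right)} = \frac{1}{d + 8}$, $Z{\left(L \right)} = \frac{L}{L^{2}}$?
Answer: $- \frac{146}{3} \approx -48.667$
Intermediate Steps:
$Z{\left(L \right)} = \frac{1}{L}$ ($Z{\left(L \right)} = \frac{L}{L^{2}} = \frac{1}{L}$)
$s{\left(d \right)} = \frac{1}{8 + d}$
$- 73 \left(Z{\left(3 \right)} + s{\left(W{\left(-4,4 \right)} \right)}\right) = - 73 \left(\frac{1}{3} + \frac{1}{8 - 5}\right) = - 73 \left(\frac{1}{3} + \frac{1}{3}\right) = \left(-73\right) \frac{2}{3} = - \frac{146}{3}$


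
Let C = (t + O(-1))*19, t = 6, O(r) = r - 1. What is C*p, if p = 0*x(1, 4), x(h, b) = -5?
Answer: 0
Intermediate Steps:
O(r) = -1 + r
C = 76 (C = (6 + (-1 - 1))*19 = (6 - 2)*19 = 4*19 = 76)
p = 0 (p = 0*(-5) = 0)
C*p = 76*0 = 0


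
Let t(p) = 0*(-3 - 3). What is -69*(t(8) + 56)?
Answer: -3864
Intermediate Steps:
t(p) = 0 (t(p) = 0*(-6) = 0)
-69*(t(8) + 56) = -69*(0 + 56) = -69*56 = -3864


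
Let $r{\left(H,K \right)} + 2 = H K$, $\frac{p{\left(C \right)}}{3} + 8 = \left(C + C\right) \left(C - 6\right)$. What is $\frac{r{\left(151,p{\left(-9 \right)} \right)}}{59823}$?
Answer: $\frac{118684}{59823} \approx 1.9839$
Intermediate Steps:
$p{\left(C \right)} = -24 + 6 C \left(-6 + C\right)$ ($p{\left(C \right)} = -24 + 3 \left(C + C\right) \left(C - 6\right) = -24 + 3 \cdot 2 C \left(-6 + C\right) = -24 + 6 C \left(-6 + C\right)$)
$r{\left(H,K \right)} = -2 + H K$
$\frac{r{\left(151,p{\left(-9 \right)} \right)}}{59823} = \frac{-2 + 151 \left(-24 - -324 + 6 \left(-9\right)^{2}\right)}{59823} = \left(-2 + 151 \left(-24 + 324 + 6 \cdot 81\right)\right) \frac{1}{59823} = \left(-2 + 151 \left(-24 + 324 + 486\right)\right) \frac{1}{59823} = \left(-2 + 151 \cdot 786\right) \frac{1}{59823} = \left(-2 + 118686\right) \frac{1}{59823} = 118684 \cdot \frac{1}{59823} = \frac{118684}{59823}$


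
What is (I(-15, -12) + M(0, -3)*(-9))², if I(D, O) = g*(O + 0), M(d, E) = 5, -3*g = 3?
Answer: 1089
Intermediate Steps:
g = -1 (g = -⅓*3 = -1)
I(D, O) = -O (I(D, O) = -(O + 0) = -O)
(I(-15, -12) + M(0, -3)*(-9))² = (-1*(-12) + 5*(-9))² = (12 - 45)² = (-33)² = 1089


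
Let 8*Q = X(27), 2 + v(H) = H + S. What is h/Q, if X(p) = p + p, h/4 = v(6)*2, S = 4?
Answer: 256/27 ≈ 9.4815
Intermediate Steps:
v(H) = 2 + H (v(H) = -2 + (H + 4) = -2 + (4 + H) = 2 + H)
h = 64 (h = 4*((2 + 6)*2) = 4*(8*2) = 4*16 = 64)
X(p) = 2*p
Q = 27/4 (Q = (2*27)/8 = (⅛)*54 = 27/4 ≈ 6.7500)
h/Q = 64/(27/4) = 64*(4/27) = 256/27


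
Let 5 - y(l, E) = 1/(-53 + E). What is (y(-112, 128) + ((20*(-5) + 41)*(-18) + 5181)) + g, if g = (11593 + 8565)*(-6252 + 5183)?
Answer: -1615699051/75 ≈ -2.1543e+7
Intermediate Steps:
g = -21548902 (g = 20158*(-1069) = -21548902)
y(l, E) = 5 - 1/(-53 + E)
(y(-112, 128) + ((20*(-5) + 41)*(-18) + 5181)) + g = ((-266 + 5*128)/(-53 + 128) + ((20*(-5) + 41)*(-18) + 5181)) - 21548902 = ((-266 + 640)/75 + ((-100 + 41)*(-18) + 5181)) - 21548902 = ((1/75)*374 + (-59*(-18) + 5181)) - 21548902 = (374/75 + (1062 + 5181)) - 21548902 = (374/75 + 6243) - 21548902 = 468599/75 - 21548902 = -1615699051/75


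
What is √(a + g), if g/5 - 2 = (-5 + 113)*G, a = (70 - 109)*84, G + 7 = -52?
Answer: I*√35126 ≈ 187.42*I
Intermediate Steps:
G = -59 (G = -7 - 52 = -59)
a = -3276 (a = -39*84 = -3276)
g = -31850 (g = 10 + 5*((-5 + 113)*(-59)) = 10 + 5*(108*(-59)) = 10 + 5*(-6372) = 10 - 31860 = -31850)
√(a + g) = √(-3276 - 31850) = √(-35126) = I*√35126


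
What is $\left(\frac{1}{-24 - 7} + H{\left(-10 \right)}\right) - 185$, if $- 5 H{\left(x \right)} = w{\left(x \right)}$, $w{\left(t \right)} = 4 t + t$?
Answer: $- \frac{5426}{31} \approx -175.03$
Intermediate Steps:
$w{\left(t \right)} = 5 t$
$H{\left(x \right)} = - x$ ($H{\left(x \right)} = - \frac{5 x}{5} = - x$)
$\left(\frac{1}{-24 - 7} + H{\left(-10 \right)}\right) - 185 = \left(\frac{1}{-24 - 7} - -10\right) - 185 = \left(\frac{1}{-31} + 10\right) - 185 = \left(- \frac{1}{31} + 10\right) - 185 = \frac{309}{31} - 185 = - \frac{5426}{31}$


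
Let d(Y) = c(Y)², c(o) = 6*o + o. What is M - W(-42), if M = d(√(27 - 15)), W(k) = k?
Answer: 630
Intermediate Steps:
c(o) = 7*o
d(Y) = 49*Y² (d(Y) = (7*Y)² = 49*Y²)
M = 588 (M = 49*(√(27 - 15))² = 49*(√12)² = 49*(2*√3)² = 49*12 = 588)
M - W(-42) = 588 - 1*(-42) = 588 + 42 = 630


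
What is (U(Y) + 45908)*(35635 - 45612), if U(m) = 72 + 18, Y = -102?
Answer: -458922046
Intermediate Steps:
U(m) = 90
(U(Y) + 45908)*(35635 - 45612) = (90 + 45908)*(35635 - 45612) = 45998*(-9977) = -458922046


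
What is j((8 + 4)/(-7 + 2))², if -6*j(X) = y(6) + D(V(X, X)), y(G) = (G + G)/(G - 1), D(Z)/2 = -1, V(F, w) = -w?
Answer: 1/225 ≈ 0.0044444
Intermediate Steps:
D(Z) = -2 (D(Z) = 2*(-1) = -2)
y(G) = 2*G/(-1 + G) (y(G) = (2*G)/(-1 + G) = 2*G/(-1 + G))
j(X) = -1/15 (j(X) = -(2*6/(-1 + 6) - 2)/6 = -(2*6/5 - 2)/6 = -(2*6*(⅕) - 2)/6 = -(12/5 - 2)/6 = -⅙*⅖ = -1/15)
j((8 + 4)/(-7 + 2))² = (-1/15)² = 1/225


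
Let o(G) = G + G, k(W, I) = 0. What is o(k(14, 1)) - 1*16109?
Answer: -16109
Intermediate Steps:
o(G) = 2*G
o(k(14, 1)) - 1*16109 = 2*0 - 1*16109 = 0 - 16109 = -16109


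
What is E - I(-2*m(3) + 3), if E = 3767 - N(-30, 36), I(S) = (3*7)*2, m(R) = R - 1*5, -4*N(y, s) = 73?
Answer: 14973/4 ≈ 3743.3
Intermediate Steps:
N(y, s) = -73/4 (N(y, s) = -¼*73 = -73/4)
m(R) = -5 + R (m(R) = R - 5 = -5 + R)
I(S) = 42 (I(S) = 21*2 = 42)
E = 15141/4 (E = 3767 - 1*(-73/4) = 3767 + 73/4 = 15141/4 ≈ 3785.3)
E - I(-2*m(3) + 3) = 15141/4 - 1*42 = 15141/4 - 42 = 14973/4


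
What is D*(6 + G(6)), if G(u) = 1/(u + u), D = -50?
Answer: -1825/6 ≈ -304.17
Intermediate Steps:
G(u) = 1/(2*u)
D*(6 + G(6)) = -50*(6 + (1/2)/6) = -50*(6 + (1/2)*(1/6)) = -50*(6 + 1/12) = -50*73/12 = -1825/6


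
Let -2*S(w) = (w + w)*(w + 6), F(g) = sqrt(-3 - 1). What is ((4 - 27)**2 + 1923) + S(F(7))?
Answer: 2456 - 12*I ≈ 2456.0 - 12.0*I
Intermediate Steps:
F(g) = 2*I (F(g) = sqrt(-4) = 2*I)
S(w) = -w*(6 + w) (S(w) = -(w + w)*(w + 6)/2 = -2*w*(6 + w)/2 = -w*(6 + w))
((4 - 27)**2 + 1923) + S(F(7)) = ((4 - 27)**2 + 1923) - 2*I*(6 + 2*I) = ((-23)**2 + 1923) - 2*I*(6 + 2*I) = (529 + 1923) - 2*I*(6 + 2*I) = 2452 - 2*I*(6 + 2*I)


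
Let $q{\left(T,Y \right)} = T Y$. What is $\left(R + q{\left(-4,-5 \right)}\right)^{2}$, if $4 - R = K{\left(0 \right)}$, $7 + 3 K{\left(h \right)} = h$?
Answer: $\frac{6241}{9} \approx 693.44$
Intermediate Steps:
$K{\left(h \right)} = - \frac{7}{3} + \frac{h}{3}$
$R = \frac{19}{3}$ ($R = 4 - \left(- \frac{7}{3} + \frac{1}{3} \cdot 0\right) = 4 - \left(- \frac{7}{3} + 0\right) = 4 - - \frac{7}{3} = 4 + \frac{7}{3} = \frac{19}{3} \approx 6.3333$)
$\left(R + q{\left(-4,-5 \right)}\right)^{2} = \left(\frac{19}{3} - -20\right)^{2} = \left(\frac{19}{3} + 20\right)^{2} = \left(\frac{79}{3}\right)^{2} = \frac{6241}{9}$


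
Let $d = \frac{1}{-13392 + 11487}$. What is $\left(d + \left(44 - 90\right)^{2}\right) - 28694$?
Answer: $- \frac{50631091}{1905} \approx -26578.0$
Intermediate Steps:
$d = - \frac{1}{1905}$ ($d = \frac{1}{-1905} = - \frac{1}{1905} \approx -0.00052493$)
$\left(d + \left(44 - 90\right)^{2}\right) - 28694 = \left(- \frac{1}{1905} + \left(44 - 90\right)^{2}\right) - 28694 = \left(- \frac{1}{1905} + \left(-46\right)^{2}\right) - 28694 = \left(- \frac{1}{1905} + 2116\right) - 28694 = \frac{4030979}{1905} - 28694 = - \frac{50631091}{1905}$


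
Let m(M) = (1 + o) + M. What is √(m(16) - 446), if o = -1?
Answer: I*√430 ≈ 20.736*I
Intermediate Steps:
m(M) = M (m(M) = (1 - 1) + M = 0 + M = M)
√(m(16) - 446) = √(16 - 446) = √(-430) = I*√430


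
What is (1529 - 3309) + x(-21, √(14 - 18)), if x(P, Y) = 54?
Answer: -1726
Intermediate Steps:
(1529 - 3309) + x(-21, √(14 - 18)) = (1529 - 3309) + 54 = -1780 + 54 = -1726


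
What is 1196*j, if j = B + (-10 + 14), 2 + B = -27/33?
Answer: 15548/11 ≈ 1413.5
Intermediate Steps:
B = -31/11 (B = -2 - 27/33 = -2 - 27*1/33 = -2 - 9/11 = -31/11 ≈ -2.8182)
j = 13/11 (j = -31/11 + (-10 + 14) = -31/11 + 4 = 13/11 ≈ 1.1818)
1196*j = 1196*(13/11) = 15548/11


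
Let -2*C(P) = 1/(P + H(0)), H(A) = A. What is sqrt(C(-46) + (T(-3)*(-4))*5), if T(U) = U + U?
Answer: sqrt(253943)/46 ≈ 10.955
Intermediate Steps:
T(U) = 2*U
C(P) = -1/(2*P) (C(P) = -1/(2*(P + 0)) = -1/(2*P))
sqrt(C(-46) + (T(-3)*(-4))*5) = sqrt(-1/2/(-46) + ((2*(-3))*(-4))*5) = sqrt(-1/2*(-1/46) - 6*(-4)*5) = sqrt(1/92 + 24*5) = sqrt(1/92 + 120) = sqrt(11041/92) = sqrt(253943)/46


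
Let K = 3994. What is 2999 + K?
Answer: 6993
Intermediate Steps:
2999 + K = 2999 + 3994 = 6993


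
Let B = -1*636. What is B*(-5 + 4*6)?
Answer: -12084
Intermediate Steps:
B = -636
B*(-5 + 4*6) = -636*(-5 + 4*6) = -636*(-5 + 24) = -636*19 = -12084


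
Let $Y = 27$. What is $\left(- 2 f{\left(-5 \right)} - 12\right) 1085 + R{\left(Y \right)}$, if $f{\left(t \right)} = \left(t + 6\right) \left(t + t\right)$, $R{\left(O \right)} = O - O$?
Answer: $8680$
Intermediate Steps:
$R{\left(O \right)} = 0$
$f{\left(t \right)} = 2 t \left(6 + t\right)$ ($f{\left(t \right)} = \left(6 + t\right) 2 t = 2 t \left(6 + t\right)$)
$\left(- 2 f{\left(-5 \right)} - 12\right) 1085 + R{\left(Y \right)} = \left(- 2 \cdot 2 \left(-5\right) \left(6 - 5\right) - 12\right) 1085 + 0 = \left(- 2 \cdot 2 \left(-5\right) 1 - 12\right) 1085 + 0 = \left(\left(-2\right) \left(-10\right) - 12\right) 1085 + 0 = \left(20 - 12\right) 1085 + 0 = 8 \cdot 1085 + 0 = 8680 + 0 = 8680$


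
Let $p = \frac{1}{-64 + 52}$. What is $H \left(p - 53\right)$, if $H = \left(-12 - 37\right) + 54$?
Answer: $- \frac{3185}{12} \approx -265.42$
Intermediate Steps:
$H = 5$ ($H = -49 + 54 = 5$)
$p = - \frac{1}{12}$ ($p = \frac{1}{-12} = - \frac{1}{12} \approx -0.083333$)
$H \left(p - 53\right) = 5 \left(- \frac{1}{12} - 53\right) = 5 \left(- \frac{637}{12}\right) = - \frac{3185}{12}$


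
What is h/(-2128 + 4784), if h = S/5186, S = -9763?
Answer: -9763/13774016 ≈ -0.00070880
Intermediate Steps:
h = -9763/5186 ≈ -1.8826
h/(-2128 + 4784) = -9763/(5186*(-2128 + 4784)) = -9763/5186/2656 = -9763/5186*1/2656 = -9763/13774016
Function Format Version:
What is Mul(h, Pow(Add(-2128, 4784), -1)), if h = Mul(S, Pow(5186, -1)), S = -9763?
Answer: Rational(-9763, 13774016) ≈ -0.00070880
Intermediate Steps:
h = Rational(-9763, 5186) (h = Mul(-9763, Pow(5186, -1)) = Mul(-9763, Rational(1, 5186)) = Rational(-9763, 5186) ≈ -1.8826)
Mul(h, Pow(Add(-2128, 4784), -1)) = Mul(Rational(-9763, 5186), Pow(Add(-2128, 4784), -1)) = Mul(Rational(-9763, 5186), Pow(2656, -1)) = Mul(Rational(-9763, 5186), Rational(1, 2656)) = Rational(-9763, 13774016)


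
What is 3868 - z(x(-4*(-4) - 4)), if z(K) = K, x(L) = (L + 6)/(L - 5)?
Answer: 27058/7 ≈ 3865.4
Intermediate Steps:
x(L) = (6 + L)/(-5 + L)
3868 - z(x(-4*(-4) - 4)) = 3868 - (6 + (-4*(-4) - 4))/(-5 + (-4*(-4) - 4)) = 3868 - (6 + (16 - 4))/(-5 + (16 - 4)) = 3868 - (6 + 12)/(-5 + 12) = 3868 - 18/7 = 27058/7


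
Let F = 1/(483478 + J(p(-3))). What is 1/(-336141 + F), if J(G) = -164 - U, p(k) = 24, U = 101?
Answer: -483213/162427701032 ≈ -2.9749e-6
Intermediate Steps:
J(G) = -265 (J(G) = -164 - 1*101 = -164 - 101 = -265)
F = 1/483213 (F = 1/(483478 - 265) = 1/483213 ≈ 2.0695e-6)
1/(-336141 + F) = 1/(-336141 + 1/483213) = 1/(-162427701032/483213) = -483213/162427701032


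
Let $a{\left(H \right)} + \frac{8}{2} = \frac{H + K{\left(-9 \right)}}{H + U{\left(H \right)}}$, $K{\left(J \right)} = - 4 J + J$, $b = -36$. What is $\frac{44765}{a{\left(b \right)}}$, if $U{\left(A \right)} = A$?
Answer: $- \frac{358120}{31} \approx -11552.0$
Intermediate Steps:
$K{\left(J \right)} = - 3 J$
$a{\left(H \right)} = -4 + \frac{27 + H}{2 H}$ ($a{\left(H \right)} = -4 + \frac{H - -27}{H + H} = -4 + \frac{H + 27}{2 H} = -4 + \left(27 + H\right) \frac{1}{2 H} = -4 + \frac{27 + H}{2 H}$)
$\frac{44765}{a{\left(b \right)}} = \frac{44765}{\frac{1}{2} \frac{1}{-36} \left(27 - -252\right)} = \frac{44765}{\frac{1}{2} \left(- \frac{1}{36}\right) \left(27 + 252\right)} = \frac{44765}{\frac{1}{2} \left(- \frac{1}{36}\right) 279} = \frac{44765}{- \frac{31}{8}} = 44765 \left(- \frac{8}{31}\right) = - \frac{358120}{31}$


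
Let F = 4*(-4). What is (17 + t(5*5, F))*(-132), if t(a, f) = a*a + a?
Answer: -88044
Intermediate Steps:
F = -16
t(a, f) = a + a² (t(a, f) = a² + a = a + a²)
(17 + t(5*5, F))*(-132) = (17 + (5*5)*(1 + 5*5))*(-132) = (17 + 25*(1 + 25))*(-132) = (17 + 25*26)*(-132) = (17 + 650)*(-132) = 667*(-132) = -88044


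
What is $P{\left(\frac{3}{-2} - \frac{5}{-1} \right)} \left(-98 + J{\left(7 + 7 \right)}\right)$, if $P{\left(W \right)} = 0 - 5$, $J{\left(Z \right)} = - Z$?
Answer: $560$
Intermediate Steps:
$P{\left(W \right)} = -5$ ($P{\left(W \right)} = 0 - 5 = -5$)
$P{\left(\frac{3}{-2} - \frac{5}{-1} \right)} \left(-98 + J{\left(7 + 7 \right)}\right) = - 5 \left(-98 - \left(7 + 7\right)\right) = - 5 \left(-98 - 14\right) = \left(-5\right) \left(-112\right) = 560$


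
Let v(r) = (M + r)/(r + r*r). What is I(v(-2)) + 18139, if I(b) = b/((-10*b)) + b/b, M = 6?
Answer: 181399/10 ≈ 18140.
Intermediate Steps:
v(r) = (6 + r)/(r + r²) (v(r) = (6 + r)/(r + r*r) = (6 + r)/(r + r²))
I(b) = 9/10 (I(b) = b*(-1/(10*b)) + 1 = -⅒ + 1 = 9/10)
I(v(-2)) + 18139 = 9/10 + 18139 = 181399/10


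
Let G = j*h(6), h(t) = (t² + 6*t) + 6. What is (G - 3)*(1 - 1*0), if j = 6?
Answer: 465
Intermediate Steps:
h(t) = 6 + t² + 6*t
G = 468 (G = 6*(6 + 6² + 6*6) = 6*(6 + 36 + 36) = 6*78 = 468)
(G - 3)*(1 - 1*0) = (468 - 3)*(1 - 1*0) = 465*(1 + 0) = 465*1 = 465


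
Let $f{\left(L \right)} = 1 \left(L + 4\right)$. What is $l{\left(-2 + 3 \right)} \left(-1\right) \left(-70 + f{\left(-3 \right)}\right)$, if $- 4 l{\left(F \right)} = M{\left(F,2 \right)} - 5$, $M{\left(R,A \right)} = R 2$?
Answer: $\frac{207}{4} \approx 51.75$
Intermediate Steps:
$M{\left(R,A \right)} = 2 R$
$f{\left(L \right)} = 4 + L$ ($f{\left(L \right)} = 1 \left(4 + L\right) = 4 + L$)
$l{\left(F \right)} = \frac{5}{4} - \frac{F}{2}$ ($l{\left(F \right)} = - \frac{2 F - 5}{4} = - \frac{-5 + 2 F}{4} = \frac{5}{4} - \frac{F}{2}$)
$l{\left(-2 + 3 \right)} \left(-1\right) \left(-70 + f{\left(-3 \right)}\right) = \left(\frac{5}{4} - \frac{-2 + 3}{2}\right) \left(-1\right) \left(-70 + \left(4 - 3\right)\right) = \left(\frac{5}{4} - \frac{1}{2}\right) \left(-1\right) \left(-70 + 1\right) = \left(\frac{5}{4} - \frac{1}{2}\right) \left(-1\right) \left(-69\right) = \frac{3}{4} \left(-1\right) \left(-69\right) = \left(- \frac{3}{4}\right) \left(-69\right) = \frac{207}{4}$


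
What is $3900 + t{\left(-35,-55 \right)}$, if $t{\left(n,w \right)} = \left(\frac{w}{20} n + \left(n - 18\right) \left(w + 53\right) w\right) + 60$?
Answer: $- \frac{7095}{4} \approx -1773.8$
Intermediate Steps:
$t{\left(n,w \right)} = 60 + \frac{n w}{20} + w \left(-18 + n\right) \left(53 + w\right)$ ($t{\left(n,w \right)} = \left(w \frac{1}{20} n + \left(-18 + n\right) \left(53 + w\right) w\right) + 60 = \left(\frac{w}{20} n + w \left(-18 + n\right) \left(53 + w\right)\right) + 60 = \left(\frac{n w}{20} + w \left(-18 + n\right) \left(53 + w\right)\right) + 60 = 60 + \frac{n w}{20} + w \left(-18 + n\right) \left(53 + w\right)$)
$3900 + t{\left(-35,-55 \right)} = 3900 - \left(-52530 + 160325 - \frac{408485}{4}\right) = 3900 + \left(60 + 52470 - 54450 - 105875 + \frac{408485}{4}\right) = 3900 - \frac{22695}{4} = - \frac{7095}{4}$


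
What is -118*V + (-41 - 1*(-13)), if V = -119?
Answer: 14014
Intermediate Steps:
-118*V + (-41 - 1*(-13)) = -118*(-119) + (-41 - 1*(-13)) = 14042 + (-41 + 13) = 14042 - 28 = 14014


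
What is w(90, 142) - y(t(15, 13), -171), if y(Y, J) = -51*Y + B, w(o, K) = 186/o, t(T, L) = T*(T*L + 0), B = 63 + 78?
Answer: 2235541/15 ≈ 1.4904e+5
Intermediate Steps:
B = 141
t(T, L) = L*T**2 (t(T, L) = T*(L*T + 0) = T*(L*T) = L*T**2)
y(Y, J) = 141 - 51*Y (y(Y, J) = -51*Y + 141 = 141 - 51*Y)
w(90, 142) - y(t(15, 13), -171) = 186/90 - (141 - 663*15**2) = 186*(1/90) - (141 - 663*225) = 31/15 - (141 - 51*2925) = 31/15 - (141 - 149175) = 31/15 - 1*(-149034) = 31/15 + 149034 = 2235541/15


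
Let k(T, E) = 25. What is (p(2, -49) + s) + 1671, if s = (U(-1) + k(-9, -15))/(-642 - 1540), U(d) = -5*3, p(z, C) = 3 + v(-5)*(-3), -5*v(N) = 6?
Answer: 9151283/5455 ≈ 1677.6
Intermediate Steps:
v(N) = -6/5 (v(N) = -1/5*6 = -6/5)
p(z, C) = 33/5 (p(z, C) = 3 - 6/5*(-3) = 3 + 18/5 = 33/5)
U(d) = -15
s = -5/1091 (s = (-15 + 25)/(-642 - 1540) = 10/(-2182) = 10*(-1/2182) = -5/1091 ≈ -0.0045829)
(p(2, -49) + s) + 1671 = (33/5 - 5/1091) + 1671 = 35978/5455 + 1671 = 9151283/5455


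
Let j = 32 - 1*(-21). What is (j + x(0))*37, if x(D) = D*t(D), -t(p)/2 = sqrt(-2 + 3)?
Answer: 1961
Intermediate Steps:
t(p) = -2 (t(p) = -2*sqrt(-2 + 3) = -2*sqrt(1) = -2*1 = -2)
j = 53 (j = 32 + 21 = 53)
x(D) = -2*D (x(D) = D*(-2) = -2*D)
(j + x(0))*37 = (53 - 2*0)*37 = (53 + 0)*37 = 53*37 = 1961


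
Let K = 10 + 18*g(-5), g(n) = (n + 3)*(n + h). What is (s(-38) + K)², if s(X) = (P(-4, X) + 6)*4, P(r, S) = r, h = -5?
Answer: 142884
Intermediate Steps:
g(n) = (-5 + n)*(3 + n) (g(n) = (n + 3)*(n - 5) = (3 + n)*(-5 + n) = (-5 + n)*(3 + n))
s(X) = 8 (s(X) = (-4 + 6)*4 = 2*4 = 8)
K = 370 (K = 10 + 18*(-15 + (-5)² - 2*(-5)) = 10 + 18*(-15 + 25 + 10) = 10 + 18*20 = 10 + 360 = 370)
(s(-38) + K)² = (8 + 370)² = 378² = 142884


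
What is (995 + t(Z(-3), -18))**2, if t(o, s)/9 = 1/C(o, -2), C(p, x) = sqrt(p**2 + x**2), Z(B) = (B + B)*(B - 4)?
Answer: 1750364281/1768 + 8955*sqrt(442)/442 ≈ 9.9045e+5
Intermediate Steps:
Z(B) = 2*B*(-4 + B) (Z(B) = (2*B)*(-4 + B) = 2*B*(-4 + B))
t(o, s) = 9/sqrt(4 + o**2) (t(o, s) = 9/(sqrt(o**2 + (-2)**2)) = 9/(sqrt(o**2 + 4)) = 9/(sqrt(4 + o**2)) = 9/sqrt(4 + o**2))
(995 + t(Z(-3), -18))**2 = (995 + 9/sqrt(4 + (2*(-3)*(-4 - 3))**2))**2 = (995 + 9/sqrt(4 + (2*(-3)*(-7))**2))**2 = (995 + 9/sqrt(4 + 42**2))**2 = (995 + 9/sqrt(4 + 1764))**2 = (995 + 9/sqrt(1768))**2 = (995 + 9*(sqrt(442)/884))**2 = (995 + 9*sqrt(442)/884)**2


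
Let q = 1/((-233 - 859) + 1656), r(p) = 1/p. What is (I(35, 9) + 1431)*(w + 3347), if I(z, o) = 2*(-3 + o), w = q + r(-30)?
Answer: 4539894931/940 ≈ 4.8297e+6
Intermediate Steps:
q = 1/564 (q = 1/(-1092 + 1656) = 1/564 ≈ 0.0017731)
w = -89/2820 (w = 1/564 + 1/(-30) = 1/564 - 1/30 = -89/2820 ≈ -0.031560)
I(z, o) = -6 + 2*o
(I(35, 9) + 1431)*(w + 3347) = ((-6 + 2*9) + 1431)*(-89/2820 + 3347) = ((-6 + 18) + 1431)*(9438451/2820) = (12 + 1431)*(9438451/2820) = 1443*(9438451/2820) = 4539894931/940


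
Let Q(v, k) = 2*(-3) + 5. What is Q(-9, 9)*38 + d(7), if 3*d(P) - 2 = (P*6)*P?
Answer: 182/3 ≈ 60.667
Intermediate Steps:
Q(v, k) = -1 (Q(v, k) = -6 + 5 = -1)
d(P) = ⅔ + 2*P² (d(P) = ⅔ + ((P*6)*P)/3 = ⅔ + ((6*P)*P)/3 = ⅔ + (6*P²)/3 = ⅔ + 2*P²)
Q(-9, 9)*38 + d(7) = -1*38 + (⅔ + 2*7²) = -38 + (⅔ + 2*49) = -38 + (⅔ + 98) = -38 + 296/3 = 182/3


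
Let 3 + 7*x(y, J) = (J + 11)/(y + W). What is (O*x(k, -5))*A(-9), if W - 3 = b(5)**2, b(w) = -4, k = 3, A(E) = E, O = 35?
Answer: 1350/11 ≈ 122.73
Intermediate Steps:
W = 19 (W = 3 + (-4)**2 = 3 + 16 = 19)
x(y, J) = -3/7 + (11 + J)/(7*(19 + y)) (x(y, J) = -3/7 + ((J + 11)/(y + 19))/7 = -3/7 + ((11 + J)/(19 + y))/7 = -3/7 + (11 + J)/(7*(19 + y)))
(O*x(k, -5))*A(-9) = (35*((-46 - 5 - 3*3)/(7*(19 + 3))))*(-9) = (35*((1/7)*(-46 - 5 - 9)/22))*(-9) = (35*((1/7)*(1/22)*(-60)))*(-9) = (35*(-30/77))*(-9) = -150/11*(-9) = 1350/11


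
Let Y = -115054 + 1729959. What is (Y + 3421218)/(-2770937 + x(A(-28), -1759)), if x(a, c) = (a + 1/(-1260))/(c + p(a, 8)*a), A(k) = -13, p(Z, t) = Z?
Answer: -10089368818200/5551295169419 ≈ -1.8175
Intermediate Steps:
Y = 1614905
x(a, c) = (-1/1260 + a)/(c + a²) (x(a, c) = (a + 1/(-1260))/(c + a*a) = (a - 1/1260)/(c + a²) = (-1/1260 + a)/(c + a²))
(Y + 3421218)/(-2770937 + x(A(-28), -1759)) = (1614905 + 3421218)/(-2770937 + (-1/1260 - 13)/(-1759 + (-13)²)) = 5036123/(-2770937 - 16381/1260/(-1759 + 169)) = 5036123/(-2770937 - 16381/1260/(-1590)) = 5036123/(-2770937 - 1/1590*(-16381/1260)) = 5036123/(-2770937 + 16381/2003400) = 5036123/(-5551295169419/2003400) = 5036123*(-2003400/5551295169419) = -10089368818200/5551295169419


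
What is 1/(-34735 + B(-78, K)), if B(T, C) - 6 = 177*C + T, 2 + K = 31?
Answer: -1/29674 ≈ -3.3700e-5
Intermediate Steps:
K = 29 (K = -2 + 31 = 29)
B(T, C) = 6 + T + 177*C (B(T, C) = 6 + (177*C + T) = 6 + (T + 177*C) = 6 + T + 177*C)
1/(-34735 + B(-78, K)) = 1/(-34735 + (6 - 78 + 177*29)) = 1/(-34735 + (6 - 78 + 5133)) = 1/(-34735 + 5061) = 1/(-29674) = -1/29674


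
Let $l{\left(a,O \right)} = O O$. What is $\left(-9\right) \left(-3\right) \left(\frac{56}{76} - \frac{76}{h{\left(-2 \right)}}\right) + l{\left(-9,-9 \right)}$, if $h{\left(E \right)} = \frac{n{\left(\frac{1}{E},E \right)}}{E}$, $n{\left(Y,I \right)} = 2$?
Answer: $\frac{40905}{19} \approx 2152.9$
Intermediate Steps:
$h{\left(E \right)} = \frac{2}{E}$
$l{\left(a,O \right)} = O^{2}$
$\left(-9\right) \left(-3\right) \left(\frac{56}{76} - \frac{76}{h{\left(-2 \right)}}\right) + l{\left(-9,-9 \right)} = \left(-9\right) \left(-3\right) \left(\frac{56}{76} - \frac{76}{2 \frac{1}{-2}}\right) + \left(-9\right)^{2} = 27 \left(56 \cdot \frac{1}{76} - \frac{76}{2 \left(- \frac{1}{2}\right)}\right) + 81 = 27 \left(\frac{14}{19} - \frac{76}{-1}\right) + 81 = 27 \left(\frac{14}{19} - -76\right) + 81 = 27 \left(\frac{14}{19} + 76\right) + 81 = 27 \cdot \frac{1458}{19} + 81 = \frac{39366}{19} + 81 = \frac{40905}{19}$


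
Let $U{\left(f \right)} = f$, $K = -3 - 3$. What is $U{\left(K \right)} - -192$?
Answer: $186$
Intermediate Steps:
$K = -6$
$U{\left(K \right)} - -192 = -6 - -192 = -6 + 192 = 186$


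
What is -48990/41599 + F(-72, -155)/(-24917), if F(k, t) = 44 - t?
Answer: -1228962031/1036522283 ≈ -1.1857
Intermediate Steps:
-48990/41599 + F(-72, -155)/(-24917) = -48990/41599 + (44 - 1*(-155))/(-24917) = -48990*1/41599 + (44 + 155)*(-1/24917) = -48990/41599 + 199*(-1/24917) = -48990/41599 - 199/24917 = -1228962031/1036522283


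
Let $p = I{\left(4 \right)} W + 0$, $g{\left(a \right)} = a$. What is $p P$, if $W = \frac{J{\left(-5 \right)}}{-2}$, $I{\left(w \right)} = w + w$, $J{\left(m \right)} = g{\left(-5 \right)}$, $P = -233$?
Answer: $-4660$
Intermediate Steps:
$J{\left(m \right)} = -5$
$I{\left(w \right)} = 2 w$
$W = \frac{5}{2}$ ($W = - \frac{5}{-2} = \left(-5\right) \left(- \frac{1}{2}\right) = \frac{5}{2} \approx 2.5$)
$p = 20$ ($p = 2 \cdot 4 \cdot \frac{5}{2} + 0 = 8 \cdot \frac{5}{2} + 0 = 20 + 0 = 20$)
$p P = 20 \left(-233\right) = -4660$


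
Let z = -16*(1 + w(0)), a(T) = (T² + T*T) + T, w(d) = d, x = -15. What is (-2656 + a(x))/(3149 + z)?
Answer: -2221/3133 ≈ -0.70891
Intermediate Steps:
a(T) = T + 2*T² (a(T) = (T² + T²) + T = 2*T² + T = T + 2*T²)
z = -16 (z = -16*(1 + 0) = -16*1 = -16)
(-2656 + a(x))/(3149 + z) = (-2656 - 15*(1 + 2*(-15)))/(3149 - 16) = (-2656 - 15*(1 - 30))/3133 = (-2656 - 15*(-29))*(1/3133) = (-2656 + 435)*(1/3133) = -2221*1/3133 = -2221/3133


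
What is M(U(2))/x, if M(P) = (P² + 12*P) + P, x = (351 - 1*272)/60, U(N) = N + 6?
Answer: 10080/79 ≈ 127.59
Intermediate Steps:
U(N) = 6 + N
x = 79/60 (x = (351 - 272)*(1/60) = 79*(1/60) = 79/60 ≈ 1.3167)
M(P) = P² + 13*P
M(U(2))/x = ((6 + 2)*(13 + (6 + 2)))/(79/60) = (8*(13 + 8))*(60/79) = (8*21)*(60/79) = 168*(60/79) = 10080/79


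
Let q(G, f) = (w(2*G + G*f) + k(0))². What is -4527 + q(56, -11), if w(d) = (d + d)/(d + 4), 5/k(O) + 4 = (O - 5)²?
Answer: -31158848486/6890625 ≈ -4521.9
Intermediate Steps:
k(O) = 5/(-4 + (-5 + O)²) (k(O) = 5/(-4 + (O - 5)²) = 5/(-4 + (-5 + O)²))
w(d) = 2*d/(4 + d) (w(d) = (2*d)/(4 + d) = 2*d/(4 + d))
q(G, f) = (5/21 + 2*(2*G + G*f)/(4 + 2*G + G*f))² (q(G, f) = (2*(2*G + G*f)/(4 + (2*G + G*f)) + 5/(-4 + (-5 + 0)²))² = (2*(2*G + G*f)/(4 + 2*G + G*f) + 5/(-4 + (-5)²))² = (2*(2*G + G*f)/(4 + 2*G + G*f) + 5/(-4 + 25))² = (2*(2*G + G*f)/(4 + 2*G + G*f) + 5/21)² = (5/21 + 2*(2*G + G*f)/(4 + 2*G + G*f))²)
-4527 + q(56, -11) = -4527 + (20 + 47*56*(2 - 11))²/(441*(4 + 56*(2 - 11))²) = -4527 + (20 + 47*56*(-9))²/(441*(4 + 56*(-9))²) = -4527 + (20 - 23688)²/(441*(4 - 504)²) = -4527 + (1/441)*(-23668)²/(-500)² = -4527 + (1/441)*(1/250000)*560174224 = -4527 + 35010889/6890625 = -31158848486/6890625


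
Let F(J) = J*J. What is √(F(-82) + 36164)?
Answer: 2*√10722 ≈ 207.09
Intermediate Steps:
F(J) = J²
√(F(-82) + 36164) = √((-82)² + 36164) = √(6724 + 36164) = √42888 = 2*√10722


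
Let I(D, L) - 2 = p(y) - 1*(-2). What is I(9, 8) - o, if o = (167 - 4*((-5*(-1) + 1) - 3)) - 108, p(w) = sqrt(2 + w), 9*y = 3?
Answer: -43 + sqrt(21)/3 ≈ -41.472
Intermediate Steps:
y = 1/3 (y = (1/9)*3 = 1/3 ≈ 0.33333)
I(D, L) = 4 + sqrt(21)/3 (I(D, L) = 2 + (sqrt(2 + 1/3) - 1*(-2)) = 2 + (sqrt(7/3) + 2) = 2 + (sqrt(21)/3 + 2) = 2 + (2 + sqrt(21)/3) = 4 + sqrt(21)/3)
o = 47 (o = (167 - 4*((5 + 1) - 3)) - 108 = (167 - 4*(6 - 3)) - 108 = (167 - 4*3) - 108 = (167 - 12) - 108 = 155 - 108 = 47)
I(9, 8) - o = (4 + sqrt(21)/3) - 1*47 = (4 + sqrt(21)/3) - 47 = -43 + sqrt(21)/3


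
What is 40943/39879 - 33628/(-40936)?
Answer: 15393335/8329014 ≈ 1.8482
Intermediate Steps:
40943/39879 - 33628/(-40936) = 40943*(1/39879) - 33628*(-1/40936) = 5849/5697 + 1201/1462 = 15393335/8329014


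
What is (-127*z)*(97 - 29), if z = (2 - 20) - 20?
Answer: 328168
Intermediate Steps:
z = -38 (z = -18 - 20 = -38)
(-127*z)*(97 - 29) = (-127*(-38))*(97 - 29) = 4826*68 = 328168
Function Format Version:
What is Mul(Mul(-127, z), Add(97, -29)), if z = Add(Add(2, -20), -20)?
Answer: 328168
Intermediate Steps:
z = -38 (z = Add(-18, -20) = -38)
Mul(Mul(-127, z), Add(97, -29)) = Mul(Mul(-127, -38), Add(97, -29)) = Mul(4826, 68) = 328168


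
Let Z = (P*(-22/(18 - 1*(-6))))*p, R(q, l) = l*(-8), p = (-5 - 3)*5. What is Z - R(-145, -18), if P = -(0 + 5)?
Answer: -982/3 ≈ -327.33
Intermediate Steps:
p = -40 (p = -8*5 = -40)
R(q, l) = -8*l
P = -5 (P = -1*5 = -5)
Z = -550/3 (Z = -(-110)/(18 - 1*(-6))*(-40) = -(-110)/(18 + 6)*(-40) = -(-110)/24*(-40) = -5*(-11/12)*(-40) = (55/12)*(-40) = -550/3 ≈ -183.33)
Z - R(-145, -18) = -550/3 - (-8)*(-18) = -550/3 - 1*144 = -550/3 - 144 = -982/3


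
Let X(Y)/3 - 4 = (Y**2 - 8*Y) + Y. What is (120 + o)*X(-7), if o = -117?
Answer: 918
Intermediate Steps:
X(Y) = 12 - 21*Y + 3*Y**2 (X(Y) = 12 + 3*((Y**2 - 8*Y) + Y) = 12 + 3*(Y**2 - 7*Y) = 12 + (-21*Y + 3*Y**2) = 12 - 21*Y + 3*Y**2)
(120 + o)*X(-7) = (120 - 117)*(12 - 21*(-7) + 3*(-7)**2) = 3*(12 + 147 + 3*49) = 3*(12 + 147 + 147) = 3*306 = 918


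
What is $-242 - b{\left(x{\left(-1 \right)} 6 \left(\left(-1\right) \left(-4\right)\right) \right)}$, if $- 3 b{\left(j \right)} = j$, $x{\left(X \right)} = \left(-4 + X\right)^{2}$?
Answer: $-42$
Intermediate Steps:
$b{\left(j \right)} = - \frac{j}{3}$
$-242 - b{\left(x{\left(-1 \right)} 6 \left(\left(-1\right) \left(-4\right)\right) \right)} = -242 - - \frac{\left(-4 - 1\right)^{2} \cdot 6 \left(\left(-1\right) \left(-4\right)\right)}{3} = -242 - - \frac{\left(-5\right)^{2} \cdot 6 \cdot 4}{3} = -242 - - \frac{25 \cdot 6 \cdot 4}{3} = -242 - - \frac{150 \cdot 4}{3} = -242 - \left(- \frac{1}{3}\right) 600 = -242 - -200 = -242 + 200 = -42$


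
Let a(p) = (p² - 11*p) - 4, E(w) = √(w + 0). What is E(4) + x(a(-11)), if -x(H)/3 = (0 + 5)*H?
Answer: -3568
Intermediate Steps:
E(w) = √w
a(p) = -4 + p² - 11*p
x(H) = -15*H (x(H) = -3*(0 + 5)*H = -15*H)
E(4) + x(a(-11)) = √4 - 15*(-4 + (-11)² - 11*(-11)) = 2 - 15*(-4 + 121 + 121) = 2 - 15*238 = 2 - 3570 = -3568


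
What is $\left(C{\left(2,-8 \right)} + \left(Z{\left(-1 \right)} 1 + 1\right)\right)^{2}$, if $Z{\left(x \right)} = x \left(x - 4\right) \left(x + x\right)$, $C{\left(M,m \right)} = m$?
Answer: $289$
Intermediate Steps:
$Z{\left(x \right)} = 2 x^{2} \left(-4 + x\right)$ ($Z{\left(x \right)} = x \left(-4 + x\right) 2 x = 2 x^{2} \left(-4 + x\right)$)
$\left(C{\left(2,-8 \right)} + \left(Z{\left(-1 \right)} 1 + 1\right)\right)^{2} = \left(-8 + \left(2 \left(-1\right)^{2} \left(-4 - 1\right) 1 + 1\right)\right)^{2} = \left(-8 + \left(2 \cdot 1 \left(-5\right) 1 + 1\right)\right)^{2} = \left(-8 + \left(\left(-10\right) 1 + 1\right)\right)^{2} = \left(-8 + \left(-10 + 1\right)\right)^{2} = \left(-8 - 9\right)^{2} = \left(-17\right)^{2} = 289$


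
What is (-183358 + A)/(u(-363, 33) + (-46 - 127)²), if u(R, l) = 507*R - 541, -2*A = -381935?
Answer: -5073/103102 ≈ -0.049204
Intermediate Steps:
A = 381935/2 (A = -½*(-381935) = 381935/2 ≈ 1.9097e+5)
u(R, l) = -541 + 507*R
(-183358 + A)/(u(-363, 33) + (-46 - 127)²) = (-183358 + 381935/2)/((-541 + 507*(-363)) + (-46 - 127)²) = 15219/(2*((-541 - 184041) + (-173)²)) = 15219/(2*(-184582 + 29929)) = (15219/2)/(-154653) = (15219/2)*(-1/154653) = -5073/103102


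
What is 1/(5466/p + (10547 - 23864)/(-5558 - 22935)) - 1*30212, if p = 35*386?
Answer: -5070218123033/167827704 ≈ -30211.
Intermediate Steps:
p = 13510
1/(5466/p + (10547 - 23864)/(-5558 - 22935)) - 1*30212 = 1/(5466/13510 + (10547 - 23864)/(-5558 - 22935)) - 1*30212 = 1/(5466*(1/13510) - 13317/(-28493)) - 30212 = 1/(2733/6755 - 13317*(-1/28493)) - 30212 = 1/(2733/6755 + 13317/28493) - 30212 = 1/(167827704/192470215) - 30212 = 192470215/167827704 - 30212 = -5070218123033/167827704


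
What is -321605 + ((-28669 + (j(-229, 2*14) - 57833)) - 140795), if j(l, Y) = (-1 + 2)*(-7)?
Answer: -548909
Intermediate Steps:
j(l, Y) = -7 (j(l, Y) = 1*(-7) = -7)
-321605 + ((-28669 + (j(-229, 2*14) - 57833)) - 140795) = -321605 + ((-28669 + (-7 - 57833)) - 140795) = -321605 + ((-28669 - 57840) - 140795) = -321605 + (-86509 - 140795) = -321605 - 227304 = -548909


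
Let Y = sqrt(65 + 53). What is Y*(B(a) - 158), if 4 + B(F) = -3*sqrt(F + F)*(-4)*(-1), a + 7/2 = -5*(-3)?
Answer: -162*sqrt(118) - 12*sqrt(2714) ≈ -2384.9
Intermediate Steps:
a = 23/2 (a = -7/2 - 5*(-3) = -7/2 + 15 = 23/2 ≈ 11.500)
Y = sqrt(118) ≈ 10.863
B(F) = -4 - 12*sqrt(2)*sqrt(F) (B(F) = -4 - 3*sqrt(F + F)*(-4)*(-1) = -4 - 3*sqrt(2*F)*(-4)*(-1) = -4 - 3*sqrt(2)*sqrt(F)*(-4)*(-1) = -4 - (-12)*sqrt(2)*sqrt(F)*(-1) = -4 + (12*sqrt(2)*sqrt(F))*(-1) = -4 - 12*sqrt(2)*sqrt(F))
Y*(B(a) - 158) = sqrt(118)*((-4 - 12*sqrt(2)*sqrt(23/2)) - 158) = sqrt(118)*((-4 - 12*sqrt(2)*sqrt(46)/2) - 158) = sqrt(118)*((-4 - 12*sqrt(23)) - 158) = sqrt(118)*(-162 - 12*sqrt(23))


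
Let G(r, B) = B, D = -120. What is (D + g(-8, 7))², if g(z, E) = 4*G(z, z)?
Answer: 23104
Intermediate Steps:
g(z, E) = 4*z
(D + g(-8, 7))² = (-120 + 4*(-8))² = (-120 - 32)² = (-152)² = 23104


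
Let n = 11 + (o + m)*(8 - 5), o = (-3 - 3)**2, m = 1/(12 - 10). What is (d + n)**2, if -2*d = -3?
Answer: 14884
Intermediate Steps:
m = 1/2 ≈ 0.50000
o = 36 (o = (-6)**2 = 36)
d = 3/2 (d = -1/2*(-3) = 3/2 ≈ 1.5000)
n = 241/2 (n = 11 + (36 + 1/2)*(8 - 5) = 11 + (73/2)*3 = 11 + 219/2 = 241/2 ≈ 120.50)
(d + n)**2 = (3/2 + 241/2)**2 = 122**2 = 14884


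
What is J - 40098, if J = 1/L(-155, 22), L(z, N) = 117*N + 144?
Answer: -108986363/2718 ≈ -40098.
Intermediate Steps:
L(z, N) = 144 + 117*N
J = 1/2718 (J = 1/(144 + 117*22) = 1/(144 + 2574) = 1/2718 ≈ 0.00036792)
J - 40098 = 1/2718 - 40098 = -108986363/2718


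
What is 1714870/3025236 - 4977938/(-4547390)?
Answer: 5714404983167/3439231983510 ≈ 1.6615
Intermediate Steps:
1714870/3025236 - 4977938/(-4547390) = 1714870*(1/3025236) - 4977938*(-1/4547390) = 857435/1512618 + 2488969/2273695 = 5714404983167/3439231983510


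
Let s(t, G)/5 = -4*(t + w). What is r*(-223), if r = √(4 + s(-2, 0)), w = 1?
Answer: -446*√6 ≈ -1092.5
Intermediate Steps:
s(t, G) = -20 - 20*t (s(t, G) = 5*(-4*(t + 1)) = 5*(-4*(1 + t)) = 5*(-4 - 4*t) = -20 - 20*t)
r = 2*√6 (r = √(4 + (-20 - 20*(-2))) = √(4 + (-20 + 40)) = √(4 + 20) = √24 = 2*√6 ≈ 4.8990)
r*(-223) = (2*√6)*(-223) = -446*√6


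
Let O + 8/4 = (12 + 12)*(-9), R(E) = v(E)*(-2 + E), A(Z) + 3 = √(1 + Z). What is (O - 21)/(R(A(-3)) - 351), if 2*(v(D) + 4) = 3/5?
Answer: 7946750/11058363 - 88430*I*√2/11058363 ≈ 0.71862 - 0.011309*I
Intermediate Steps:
v(D) = -37/10 (v(D) = -4 + (3/5)/2 = -4 + (3*(⅕))/2 = -4 + (½)*(⅗) = -4 + 3/10 = -37/10)
A(Z) = -3 + √(1 + Z)
R(E) = 37/5 - 37*E/10 (R(E) = -37*(-2 + E)/10 = 37/5 - 37*E/10)
O = -218 (O = -2 + (12 + 12)*(-9) = -2 + 24*(-9) = -2 - 216 = -218)
(O - 21)/(R(A(-3)) - 351) = (-218 - 21)/((37/5 - 37*(-3 + √(1 - 3))/10) - 351) = -239/((37/5 - 37*(-3 + √(-2))/10) - 351) = -239/((37/5 - 37*(-3 + I*√2)/10) - 351) = -239/((37/5 + (111/10 - 37*I*√2/10)) - 351) = -239/((37/2 - 37*I*√2/10) - 351) = -239/(-665/2 - 37*I*√2/10)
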